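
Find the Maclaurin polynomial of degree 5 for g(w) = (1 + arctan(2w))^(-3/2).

-1049*w^5/40 + 155*w^4/8 - 27*w^3/2 + 15*w^2/2 - 3*w + 1

Plug the Maclaurin series of the inner function into that of the outer and collect terms.
g(0) = 1
g′(0) = -3
g′′(0) = 15
g′′′(0) = -81
g^(4)(0) = 465
g^(5)(0) = -3147
Then c_k = g^(k)(0)/k! gives each Taylor coefficient.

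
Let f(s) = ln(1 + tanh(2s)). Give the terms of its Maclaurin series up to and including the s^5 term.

Let u equal the inner series; expand the outer function in u and truncate.
f(0) = 0
f′(0) = 2
f′′(0) = -4
f′′′(0) = 0
f^(4)(0) = 32
f^(5)(0) = 0
Dividing each by k! gives the coefficients c_0, ..., c_5.

4*s^4/3 - 2*s^2 + 2*s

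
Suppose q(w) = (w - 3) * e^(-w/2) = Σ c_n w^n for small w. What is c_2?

-7/8

Distribute the polynomial across the series and collect like powers.
[w^0] = -3;  [w^1] = 5/2;  [w^2] = -7/8.
So c_2 = q′′(0)/2! = -7/8.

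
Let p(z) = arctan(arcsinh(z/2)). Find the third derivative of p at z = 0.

-3/8

Substitute the inner expansion into the outer series and collect powers.
The coefficient of z^3 in the expansion is -1/16, so p′′′(0) = 3! * (-1/16) = -3/8.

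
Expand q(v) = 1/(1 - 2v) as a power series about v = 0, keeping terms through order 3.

8*v^3 + 4*v^2 + 2*v + 1

q(0) = 1
q′(0) = 2
q′′(0) = 8
q′′′(0) = 48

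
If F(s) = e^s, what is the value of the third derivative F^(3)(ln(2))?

From the series, [(s - ln(2))^3] F = 1/3; multiply by 3! = 6 to get 2.

2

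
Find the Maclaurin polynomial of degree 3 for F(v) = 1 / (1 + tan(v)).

Use the geometric series for the reciprocal, then substitute.
F(0) = 1
F′(0) = -1
F′′(0) = 2
F′′′(0) = -8

-4*v^3/3 + v^2 - v + 1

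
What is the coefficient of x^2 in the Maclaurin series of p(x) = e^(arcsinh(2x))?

2

Plug the Maclaurin series of the inner function into that of the outer and collect terms.
p(0) = 1
p′(0) = 2
p′′(0) = 4
The Taylor polynomial is Σ p^(k)(0)/k! · x^k.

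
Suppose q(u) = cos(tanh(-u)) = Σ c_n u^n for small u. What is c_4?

3/8

Plug the Maclaurin series of the inner function into that of the outer and collect terms.
[u^0] = 1;  [u^1] = 0;  [u^2] = -1/2;  [u^3] = 0;  [u^4] = 3/8.
So c_4 = q^(4)(0)/4! = 3/8.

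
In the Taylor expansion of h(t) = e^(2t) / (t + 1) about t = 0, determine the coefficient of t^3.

Multiply the numerator's expansion by the denominator's geometric series.

1/3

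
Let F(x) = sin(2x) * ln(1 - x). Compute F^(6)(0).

-160

Multiply the two series term by term and collect like powers.
From the series, [x^6] F = -2/9; multiply by 6! = 720 to get -160.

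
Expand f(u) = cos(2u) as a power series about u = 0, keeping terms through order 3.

1 - 2*u^2

[u^0] = 1;  [u^1] = 0;  [u^2] = -2;  [u^3] = 0.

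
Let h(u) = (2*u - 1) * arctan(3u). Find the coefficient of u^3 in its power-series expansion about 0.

Multiply each power in the prefactor through the base expansion.
[u^0] = 0;  [u^1] = -3;  [u^2] = 6;  [u^3] = 9.

9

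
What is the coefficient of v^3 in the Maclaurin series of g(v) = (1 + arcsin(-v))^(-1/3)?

37/162

Substitute the inner expansion into the outer series and collect powers.
[v^0] = 1;  [v^1] = 1/3;  [v^2] = 2/9;  [v^3] = 37/162.
So c_3 = g′′′(0)/3! = 37/162.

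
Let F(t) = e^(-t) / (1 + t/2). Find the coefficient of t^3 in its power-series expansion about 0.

Take the Cauchy product of the two expansions.
F(0) = 1
F′(0) = -3/2
F′′(0) = 5/2
F′′′(0) = -19/4
The Taylor polynomial is Σ F^(k)(0)/k! · t^k.

-19/24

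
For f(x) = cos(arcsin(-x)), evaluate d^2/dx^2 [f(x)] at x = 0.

-1

Let u equal the inner series; expand the outer function in u and truncate.
The coefficient of x^2 in the expansion is -1/2, so f′′(0) = 2! * (-1/2) = -1.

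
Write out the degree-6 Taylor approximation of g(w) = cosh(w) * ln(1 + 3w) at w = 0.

Multiply the two series term by term and collect like powers.

-2109*w^6/16 + 2129*w^5/40 - 45*w^4/2 + 21*w^3/2 - 9*w^2/2 + 3*w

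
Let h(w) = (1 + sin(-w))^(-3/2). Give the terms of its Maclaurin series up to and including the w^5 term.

Substitute the inner expansion into the outer series and collect powers.
h(0) = 1
h′(0) = 3/2
h′′(0) = 15/4
h′′′(0) = 93/8
h^(4)(0) = 705/16
h^(5)(0) = 6243/32

2081*w^5/1280 + 235*w^4/128 + 31*w^3/16 + 15*w^2/8 + 3*w/2 + 1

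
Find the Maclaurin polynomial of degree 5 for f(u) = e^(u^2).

u^4/2 + u^2 + 1

[u^0] = 1;  [u^1] = 0;  [u^2] = 1;  [u^3] = 0;  [u^4] = 1/2;  [u^5] = 0.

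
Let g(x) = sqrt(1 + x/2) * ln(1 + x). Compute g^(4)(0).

-55/16

Take the Cauchy product of the two expansions.
From the series, [x^4] g = -55/384; multiply by 4! = 24 to get -55/16.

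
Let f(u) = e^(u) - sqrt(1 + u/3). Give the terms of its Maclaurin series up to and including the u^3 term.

71*u^3/432 + 37*u^2/72 + 5*u/6

Expand each term separately and add.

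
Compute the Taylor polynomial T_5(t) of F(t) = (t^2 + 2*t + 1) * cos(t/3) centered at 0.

Shift and add copies of the series according to the polynomial's terms.
F(0) = 1
F′(0) = 2
F′′(0) = 17/9
F′′′(0) = -2/3
F^(4)(0) = -107/81
F^(5)(0) = 10/81

t^5/972 - 107*t^4/1944 - t^3/9 + 17*t^2/18 + 2*t + 1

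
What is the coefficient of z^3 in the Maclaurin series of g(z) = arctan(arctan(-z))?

2/3

Compose series: expand the inner function first, then feed it into the outer expansion.
g(0) = 0
g′(0) = -1
g′′(0) = 0
g′′′(0) = 4
Then c_k = g^(k)(0)/k! gives each Taylor coefficient.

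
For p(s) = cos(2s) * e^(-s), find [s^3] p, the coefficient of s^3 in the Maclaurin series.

11/6

Multiply the two series term by term and collect like powers.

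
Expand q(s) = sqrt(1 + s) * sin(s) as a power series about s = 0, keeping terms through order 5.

-19*s^5/1920 - s^4/48 - 7*s^3/24 + s^2/2 + s

Multiply the two series term by term and collect like powers.
q(0) = 0
q′(0) = 1
q′′(0) = 1
q′′′(0) = -7/4
q^(4)(0) = -1/2
q^(5)(0) = -19/16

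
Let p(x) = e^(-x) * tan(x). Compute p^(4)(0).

Write out both Maclaurin series and multiply, keeping only the needed powers.
The coefficient of x^4 in the expansion is -1/2, so p^(4)(0) = 4! * (-1/2) = -12.

-12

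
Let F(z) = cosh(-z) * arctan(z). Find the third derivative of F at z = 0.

1

Write out both Maclaurin series and multiply, keeping only the needed powers.
From the series, [z^3] F = 1/6; multiply by 3! = 6 to get 1.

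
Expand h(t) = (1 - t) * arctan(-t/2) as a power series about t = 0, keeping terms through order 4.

Shift and add copies of the series according to the polynomial's terms.
[t^0] = 0;  [t^1] = -1/2;  [t^2] = 1/2;  [t^3] = 1/24;  [t^4] = -1/24.

-t^4/24 + t^3/24 + t^2/2 - t/2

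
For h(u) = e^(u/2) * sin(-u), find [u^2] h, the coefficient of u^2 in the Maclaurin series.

-1/2

Write out both Maclaurin series and multiply, keeping only the needed powers.
[u^0] = 0;  [u^1] = -1;  [u^2] = -1/2.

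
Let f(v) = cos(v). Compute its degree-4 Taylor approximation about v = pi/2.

(v - pi/2)^3/6 - (v - pi/2)

f(pi/2) = 0
f′(pi/2) = -1
f′′(pi/2) = 0
f′′′(pi/2) = 1
f^(4)(pi/2) = 0
Dividing each by k! gives the coefficients c_0, ..., c_4.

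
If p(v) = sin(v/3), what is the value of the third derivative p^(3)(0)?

From the series, [v^3] p = -1/162; multiply by 3! = 6 to get -1/27.

-1/27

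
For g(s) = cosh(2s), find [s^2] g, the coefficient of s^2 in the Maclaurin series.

g(0) = 1
g′(0) = 0
g′′(0) = 4
So c_2 = g′′(0)/2! = 2.

2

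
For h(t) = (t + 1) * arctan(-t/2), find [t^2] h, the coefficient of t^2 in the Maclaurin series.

Distribute the polynomial across the series and collect like powers.
[t^0] = 0;  [t^1] = -1/2;  [t^2] = -1/2.

-1/2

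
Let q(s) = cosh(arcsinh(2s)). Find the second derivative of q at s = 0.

4

Compose series: expand the inner function first, then feed it into the outer expansion.
The coefficient of s^2 in the expansion is 2, so q′′(0) = 2! * (2) = 4.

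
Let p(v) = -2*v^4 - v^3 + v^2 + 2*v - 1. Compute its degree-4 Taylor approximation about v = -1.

-2*(v + 1)^4 + 7*(v + 1)^3 - 8*(v + 1)^2 + 5*(v + 1) - 3

[(v + 1)^0] = -3;  [(v + 1)^1] = 5;  [(v + 1)^2] = -8;  [(v + 1)^3] = 7;  [(v + 1)^4] = -2.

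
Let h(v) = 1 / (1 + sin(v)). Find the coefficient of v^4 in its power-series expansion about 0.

Expand as Σ (-1)^k u^k with u equal to the inner function's series.
[v^0] = 1;  [v^1] = -1;  [v^2] = 1;  [v^3] = -5/6;  [v^4] = 2/3.

2/3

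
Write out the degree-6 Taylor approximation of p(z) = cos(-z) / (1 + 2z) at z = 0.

40439*z^6/720 - 337*z^5/12 + 337*z^4/24 - 7*z^3 + 7*z^2/2 - 2*z + 1

Multiply the two series term by term and collect like powers.
[z^0] = 1;  [z^1] = -2;  [z^2] = 7/2;  [z^3] = -7;  [z^4] = 337/24;  [z^5] = -337/12;  [z^6] = 40439/720.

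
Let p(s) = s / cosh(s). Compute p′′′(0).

-3

Divide the numerator series by the denominator series (power-series long division).
The coefficient of s^3 in the expansion is -1/2, so p′′′(0) = 3! * (-1/2) = -3.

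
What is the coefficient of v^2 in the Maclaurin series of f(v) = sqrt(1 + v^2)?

[v^0] = 1;  [v^1] = 0;  [v^2] = 1/2.

1/2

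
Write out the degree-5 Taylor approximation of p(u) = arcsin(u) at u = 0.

Apply the Taylor formula c_k = f^(k)(a)/k!.
p(0) = 0
p′(0) = 1
p′′(0) = 0
p′′′(0) = 1
p^(4)(0) = 0
p^(5)(0) = 9
Dividing each by k! gives the coefficients c_0, ..., c_5.

3*u^5/40 + u^3/6 + u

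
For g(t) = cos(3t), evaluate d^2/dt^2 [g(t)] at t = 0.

From the series, [t^2] g = -9/2; multiply by 2! = 2 to get -9.

-9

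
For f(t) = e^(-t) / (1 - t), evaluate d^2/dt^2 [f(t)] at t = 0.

Take the Cauchy product of the two expansions.
The coefficient of t^2 in the expansion is 1/2, so f′′(0) = 2! * (1/2) = 1.

1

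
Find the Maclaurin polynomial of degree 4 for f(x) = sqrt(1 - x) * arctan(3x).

Write out both Maclaurin series and multiply, keeping only the needed powers.
[x^0] = 0;  [x^1] = 3;  [x^2] = -3/2;  [x^3] = -75/8;  [x^4] = 69/16.

69*x^4/16 - 75*x^3/8 - 3*x^2/2 + 3*x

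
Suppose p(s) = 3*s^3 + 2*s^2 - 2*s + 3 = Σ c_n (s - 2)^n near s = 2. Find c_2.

20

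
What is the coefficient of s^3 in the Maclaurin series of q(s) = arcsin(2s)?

[s^0] = 0;  [s^1] = 2;  [s^2] = 0;  [s^3] = 4/3.
So c_3 = q′′′(0)/3! = 4/3.

4/3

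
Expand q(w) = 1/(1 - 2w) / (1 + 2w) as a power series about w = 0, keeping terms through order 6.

Take the Cauchy product of the two expansions.

64*w^6 + 16*w^4 + 4*w^2 + 1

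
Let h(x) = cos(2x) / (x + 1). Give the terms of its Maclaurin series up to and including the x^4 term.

-x^4/3 + x^3 - x^2 - x + 1

Multiply the numerator's expansion by the denominator's geometric series.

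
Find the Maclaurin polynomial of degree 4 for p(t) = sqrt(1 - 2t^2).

Apply the Taylor formula c_k = f^(k)(a)/k!.
p(0) = 1
p′(0) = 0
p′′(0) = -2
p′′′(0) = 0
p^(4)(0) = -12

-t^4/2 - t^2 + 1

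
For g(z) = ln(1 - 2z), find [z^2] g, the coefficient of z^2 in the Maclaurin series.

Differentiate repeatedly and evaluate at the center.
[z^0] = 0;  [z^1] = -2;  [z^2] = -2.

-2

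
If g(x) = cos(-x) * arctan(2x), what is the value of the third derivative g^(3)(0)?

Take the Cauchy product of the two expansions.
The coefficient of x^3 in the expansion is -11/3, so g′′′(0) = 3! * (-11/3) = -22.

-22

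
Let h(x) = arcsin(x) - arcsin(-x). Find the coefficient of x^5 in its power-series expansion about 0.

Expand each term separately and add.

3/20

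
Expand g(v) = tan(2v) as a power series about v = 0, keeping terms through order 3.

g(0) = 0
g′(0) = 2
g′′(0) = 0
g′′′(0) = 16

8*v^3/3 + 2*v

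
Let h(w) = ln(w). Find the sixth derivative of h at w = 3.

Use the known series and substitute for the argument.
From the series, [(w - 3)^6] h = -1/4374; multiply by 6! = 720 to get -40/243.

-40/243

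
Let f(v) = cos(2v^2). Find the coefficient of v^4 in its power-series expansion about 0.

Differentiate repeatedly and evaluate at the center.
[v^0] = 1;  [v^1] = 0;  [v^2] = 0;  [v^3] = 0;  [v^4] = -2.
So c_4 = f^(4)(0)/4! = -2.

-2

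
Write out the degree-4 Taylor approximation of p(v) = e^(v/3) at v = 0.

v^4/1944 + v^3/162 + v^2/18 + v/3 + 1

p(0) = 1
p′(0) = 1/3
p′′(0) = 1/9
p′′′(0) = 1/27
p^(4)(0) = 1/81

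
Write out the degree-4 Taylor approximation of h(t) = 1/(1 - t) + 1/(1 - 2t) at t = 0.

17*t^4 + 9*t^3 + 5*t^2 + 3*t + 2

Add the two expansions coefficient-wise.
[t^0] = 2;  [t^1] = 3;  [t^2] = 5;  [t^3] = 9;  [t^4] = 17.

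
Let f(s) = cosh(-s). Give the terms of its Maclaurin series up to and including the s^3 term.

f(0) = 1
f′(0) = 0
f′′(0) = 1
f′′′(0) = 0

s^2/2 + 1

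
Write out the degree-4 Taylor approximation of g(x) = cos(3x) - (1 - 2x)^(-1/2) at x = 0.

-x^4 - 5*x^3/2 - 6*x^2 - x

Expand each term separately and add.
g(0) = 0
g′(0) = -1
g′′(0) = -12
g′′′(0) = -15
g^(4)(0) = -24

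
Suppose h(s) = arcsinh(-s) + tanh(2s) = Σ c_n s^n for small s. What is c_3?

Combine the two series term by term.
So c_3 = h′′′(0)/3! = -5/2.

-5/2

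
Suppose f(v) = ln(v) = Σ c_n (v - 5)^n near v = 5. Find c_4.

[(v - 5)^0] = ln(5);  [(v - 5)^1] = 1/5;  [(v - 5)^2] = -1/50;  [(v - 5)^3] = 1/375;  [(v - 5)^4] = -1/2500.
So c_4 = f^(4)(5)/4! = -1/2500.

-1/2500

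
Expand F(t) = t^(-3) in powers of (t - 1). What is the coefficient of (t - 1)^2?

F(1) = 1
F′(1) = -3
F′′(1) = 12
Then c_k = F^(k)(1)/k! gives each Taylor coefficient.

6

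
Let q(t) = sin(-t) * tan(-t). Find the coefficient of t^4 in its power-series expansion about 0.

Multiply the two series term by term and collect like powers.
So c_4 = q^(4)(0)/4! = 1/6.

1/6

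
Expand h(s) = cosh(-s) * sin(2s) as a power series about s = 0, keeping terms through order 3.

Expand each factor separately, then convolve coefficients.
h(0) = 0
h′(0) = 2
h′′(0) = 0
h′′′(0) = -2

-s^3/3 + 2*s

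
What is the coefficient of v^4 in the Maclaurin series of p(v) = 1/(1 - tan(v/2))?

Plug the Maclaurin series of the inner function into that of the outer and collect terms.
p(0) = 1
p′(0) = 1/2
p′′(0) = 1/2
p′′′(0) = 1
p^(4)(0) = 5/2
So c_4 = p^(4)(0)/4! = 5/48.

5/48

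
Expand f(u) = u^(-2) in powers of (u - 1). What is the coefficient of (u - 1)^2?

f(1) = 1
f′(1) = -2
f′′(1) = 6
So c_2 = f′′(1)/2! = 3.

3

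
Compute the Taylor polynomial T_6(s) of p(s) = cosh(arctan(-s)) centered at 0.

29*s^6/144 - 7*s^4/24 + s^2/2 + 1

Let u equal the inner series; expand the outer function in u and truncate.
p(0) = 1
p′(0) = 0
p′′(0) = 1
p′′′(0) = 0
p^(4)(0) = -7
p^(5)(0) = 0
p^(6)(0) = 145
Then c_k = p^(k)(0)/k! gives each Taylor coefficient.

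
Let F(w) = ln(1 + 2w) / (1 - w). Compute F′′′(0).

Multiply the numerator's expansion by the denominator's geometric series.
The coefficient of w^3 in the expansion is 8/3, so F′′′(0) = 3! * (8/3) = 16.

16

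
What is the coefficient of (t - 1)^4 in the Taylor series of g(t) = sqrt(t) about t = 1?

-5/128

[(t - 1)^0] = 1;  [(t - 1)^1] = 1/2;  [(t - 1)^2] = -1/8;  [(t - 1)^3] = 1/16;  [(t - 1)^4] = -5/128.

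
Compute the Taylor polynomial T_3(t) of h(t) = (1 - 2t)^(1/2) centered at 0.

-t^3/2 - t^2/2 - t + 1

Use the known series and substitute for the argument.
h(0) = 1
h′(0) = -1
h′′(0) = -1
h′′′(0) = -3
The Taylor polynomial is Σ h^(k)(0)/k! · t^k.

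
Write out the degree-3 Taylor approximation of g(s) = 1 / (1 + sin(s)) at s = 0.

Write 1/(1+u) = 1 - u + u^2 - u^3 + ... and substitute the series for u.
g(0) = 1
g′(0) = -1
g′′(0) = 2
g′′′(0) = -5
Dividing each by k! gives the coefficients c_0, ..., c_3.

-5*s^3/6 + s^2 - s + 1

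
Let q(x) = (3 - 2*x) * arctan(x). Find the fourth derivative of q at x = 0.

Shift and add copies of the series according to the polynomial's terms.
From the series, [x^4] q = 2/3; multiply by 4! = 24 to get 16.

16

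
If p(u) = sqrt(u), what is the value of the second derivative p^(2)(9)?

-1/108

The coefficient of (u - 9)^2 in the expansion is -1/216, so p′′(9) = 2! * (-1/216) = -1/108.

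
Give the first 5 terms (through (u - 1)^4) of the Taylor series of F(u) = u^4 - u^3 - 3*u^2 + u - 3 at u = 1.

(u - 1)^4 + 3*(u - 1)^3 - 4*(u - 1) - 5

Differentiate repeatedly and evaluate at the center.
F(1) = -5
F′(1) = -4
F′′(1) = 0
F′′′(1) = 18
F^(4)(1) = 24
Dividing each by k! gives the coefficients c_0, ..., c_4.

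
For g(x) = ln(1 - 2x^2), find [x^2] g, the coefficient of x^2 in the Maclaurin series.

-2

[x^0] = 0;  [x^1] = 0;  [x^2] = -2.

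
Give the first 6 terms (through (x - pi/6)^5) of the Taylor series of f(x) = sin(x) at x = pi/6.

sqrt(3)*(x - pi/6)^5/240 + (x - pi/6)^4/48 - sqrt(3)*(x - pi/6)^3/12 - (x - pi/6)^2/4 + sqrt(3)*(x - pi/6)/2 + 1/2

f(pi/6) = 1/2
f′(pi/6) = sqrt(3)/2
f′′(pi/6) = -1/2
f′′′(pi/6) = -sqrt(3)/2
f^(4)(pi/6) = 1/2
f^(5)(pi/6) = sqrt(3)/2
Dividing each by k! gives the coefficients c_0, ..., c_5.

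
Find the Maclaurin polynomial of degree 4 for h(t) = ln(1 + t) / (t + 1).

Expand 1/(denominator) as a geometric series and multiply by the numerator's series.
[t^0] = 0;  [t^1] = 1;  [t^2] = -3/2;  [t^3] = 11/6;  [t^4] = -25/12.

-25*t^4/12 + 11*t^3/6 - 3*t^2/2 + t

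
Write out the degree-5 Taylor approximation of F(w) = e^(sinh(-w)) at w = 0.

Plug the Maclaurin series of the inner function into that of the outer and collect terms.

-w^5/10 + 5*w^4/24 - w^3/3 + w^2/2 - w + 1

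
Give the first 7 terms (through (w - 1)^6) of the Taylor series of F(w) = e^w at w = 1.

F(1) = e
F′(1) = e
F′′(1) = e
F′′′(1) = e
F^(4)(1) = e
F^(5)(1) = e
F^(6)(1) = e
Then c_k = F^(k)(1)/k! gives each Taylor coefficient.

e*(w - 1)^6/720 + e*(w - 1)^5/120 + e*(w - 1)^4/24 + e*(w - 1)^3/6 + e*(w - 1)^2/2 + e*(w - 1) + e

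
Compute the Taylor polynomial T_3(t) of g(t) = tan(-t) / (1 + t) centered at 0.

-4*t^3/3 + t^2 - t

Expand each factor separately, then convolve coefficients.
g(0) = 0
g′(0) = -1
g′′(0) = 2
g′′′(0) = -8
Then c_k = g^(k)(0)/k! gives each Taylor coefficient.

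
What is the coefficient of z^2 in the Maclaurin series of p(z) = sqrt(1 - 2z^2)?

[z^0] = 1;  [z^1] = 0;  [z^2] = -1.

-1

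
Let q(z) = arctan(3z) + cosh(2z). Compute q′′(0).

4

Add the two expansions coefficient-wise.
The coefficient of z^2 in the expansion is 2, so q′′(0) = 2! * (2) = 4.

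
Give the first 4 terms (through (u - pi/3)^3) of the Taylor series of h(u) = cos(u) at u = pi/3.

[(u - pi/3)^0] = 1/2;  [(u - pi/3)^1] = -sqrt(3)/2;  [(u - pi/3)^2] = -1/4;  [(u - pi/3)^3] = sqrt(3)/12.

sqrt(3)*(u - pi/3)^3/12 - (u - pi/3)^2/4 - sqrt(3)*(u - pi/3)/2 + 1/2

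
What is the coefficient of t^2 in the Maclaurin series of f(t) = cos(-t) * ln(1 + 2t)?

Expand each factor separately, then convolve coefficients.

-2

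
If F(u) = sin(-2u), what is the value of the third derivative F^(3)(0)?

8

From the series, [u^3] F = 4/3; multiply by 3! = 6 to get 8.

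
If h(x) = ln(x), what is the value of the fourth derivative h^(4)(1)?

Compute the successive derivatives at the expansion point and divide by k!.
The coefficient of (x - 1)^4 in the expansion is -1/4, so h^(4)(1) = 4! * (-1/4) = -6.

-6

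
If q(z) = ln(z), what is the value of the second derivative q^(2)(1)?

From the series, [(z - 1)^2] q = -1/2; multiply by 2! = 2 to get -1.

-1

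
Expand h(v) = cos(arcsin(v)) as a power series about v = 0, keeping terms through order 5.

-v^4/8 - v^2/2 + 1

Compose series: expand the inner function first, then feed it into the outer expansion.
h(0) = 1
h′(0) = 0
h′′(0) = -1
h′′′(0) = 0
h^(4)(0) = -3
h^(5)(0) = 0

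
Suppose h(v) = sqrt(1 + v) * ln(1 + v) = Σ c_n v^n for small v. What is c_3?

Take the Cauchy product of the two expansions.
[v^0] = 0;  [v^1] = 1;  [v^2] = 0;  [v^3] = -1/24.

-1/24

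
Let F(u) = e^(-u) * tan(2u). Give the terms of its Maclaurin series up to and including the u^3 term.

11*u^3/3 - 2*u^2 + 2*u

Multiply the two series term by term and collect like powers.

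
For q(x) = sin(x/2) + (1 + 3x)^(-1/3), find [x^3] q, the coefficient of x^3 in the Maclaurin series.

Add the two expansions coefficient-wise.
q(0) = 1
q′(0) = -1/2
q′′(0) = 4
q′′′(0) = -225/8
So c_3 = q′′′(0)/3! = -75/16.

-75/16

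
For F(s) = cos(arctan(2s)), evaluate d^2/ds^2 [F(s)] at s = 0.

-4

Substitute the inner expansion into the outer series and collect powers.
The coefficient of s^2 in the expansion is -2, so F′′(0) = 2! * (-2) = -4.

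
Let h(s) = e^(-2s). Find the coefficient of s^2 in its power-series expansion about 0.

2

Apply the Taylor formula c_k = f^(k)(a)/k!.
h(0) = 1
h′(0) = -2
h′′(0) = 4
The Taylor polynomial is Σ h^(k)(0)/k! · s^k.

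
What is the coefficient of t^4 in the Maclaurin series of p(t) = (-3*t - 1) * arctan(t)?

Distribute the polynomial across the series and collect like powers.
p(0) = 0
p′(0) = -1
p′′(0) = -6
p′′′(0) = 2
p^(4)(0) = 24

1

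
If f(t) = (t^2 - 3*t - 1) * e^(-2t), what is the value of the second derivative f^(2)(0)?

10

Distribute the polynomial across the series and collect like powers.
The coefficient of t^2 in the expansion is 5, so f′′(0) = 2! * (5) = 10.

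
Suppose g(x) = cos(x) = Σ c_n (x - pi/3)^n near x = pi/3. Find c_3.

sqrt(3)/12

Use the known series and substitute for the argument.
[(x - pi/3)^0] = 1/2;  [(x - pi/3)^1] = -sqrt(3)/2;  [(x - pi/3)^2] = -1/4;  [(x - pi/3)^3] = sqrt(3)/12.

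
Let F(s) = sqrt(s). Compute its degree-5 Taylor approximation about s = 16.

F(16) = 4
F′(16) = 1/8
F′′(16) = -1/256
F′′′(16) = 3/8192
F^(4)(16) = -15/262144
F^(5)(16) = 105/8388608
Dividing each by k! gives the coefficients c_0, ..., c_5.

7*(s - 16)^5/67108864 - 5*(s - 16)^4/2097152 + (s - 16)^3/16384 - (s - 16)^2/512 + (s - 16)/8 + 4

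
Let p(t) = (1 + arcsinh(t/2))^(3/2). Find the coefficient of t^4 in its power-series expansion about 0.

Plug the Maclaurin series of the inner function into that of the outer and collect terms.
p(0) = 1
p′(0) = 3/4
p′′(0) = 3/16
p′′′(0) = -15/64
p^(4)(0) = -39/256
Then c_k = p^(k)(0)/k! gives each Taylor coefficient.

-13/2048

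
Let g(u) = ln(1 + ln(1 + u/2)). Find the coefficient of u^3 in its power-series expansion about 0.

7/48

Plug the Maclaurin series of the inner function into that of the outer and collect terms.
g(0) = 0
g′(0) = 1/2
g′′(0) = -1/2
g′′′(0) = 7/8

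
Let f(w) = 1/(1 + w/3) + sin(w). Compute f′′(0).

Expand each term separately and add.
The coefficient of w^2 in the expansion is 1/9, so f′′(0) = 2! * (1/9) = 2/9.

2/9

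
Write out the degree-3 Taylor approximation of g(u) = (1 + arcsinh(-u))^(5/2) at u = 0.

Let u equal the inner series; expand the outer function in u and truncate.
g(0) = 1
g′(0) = -5/2
g′′(0) = 15/4
g′′′(0) = 5/8

5*u^3/48 + 15*u^2/8 - 5*u/2 + 1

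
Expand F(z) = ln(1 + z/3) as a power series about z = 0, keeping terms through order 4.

F(0) = 0
F′(0) = 1/3
F′′(0) = -1/9
F′′′(0) = 2/27
F^(4)(0) = -2/27
Then c_k = F^(k)(0)/k! gives each Taylor coefficient.

-z^4/324 + z^3/81 - z^2/18 + z/3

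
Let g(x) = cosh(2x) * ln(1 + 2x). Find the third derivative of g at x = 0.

40

Multiply the two series term by term and collect like powers.
The coefficient of x^3 in the expansion is 20/3, so g′′′(0) = 3! * (20/3) = 40.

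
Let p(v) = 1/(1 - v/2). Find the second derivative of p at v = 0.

1/2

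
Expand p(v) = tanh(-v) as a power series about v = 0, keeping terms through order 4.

v^3/3 - v

[v^0] = 0;  [v^1] = -1;  [v^2] = 0;  [v^3] = 1/3;  [v^4] = 0.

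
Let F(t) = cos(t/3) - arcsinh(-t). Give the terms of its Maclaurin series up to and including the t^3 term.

Combine the two series term by term.

-t^3/6 - t^2/18 + t + 1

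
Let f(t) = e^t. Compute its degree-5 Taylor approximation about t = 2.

(t - 2)^5*e^(2)/120 + (t - 2)^4*e^(2)/24 + (t - 2)^3*e^(2)/6 + (t - 2)^2*e^(2)/2 + (t - 2)*e^(2) + e^(2)

Use the known series and substitute for the argument.
f(2) = e^(2)
f′(2) = e^(2)
f′′(2) = e^(2)
f′′′(2) = e^(2)
f^(4)(2) = e^(2)
f^(5)(2) = e^(2)
The Taylor polynomial is Σ f^(k)(2)/k! · (t - 2)^k.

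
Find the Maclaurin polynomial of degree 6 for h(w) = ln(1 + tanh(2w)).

Let u equal the inner series; expand the outer function in u and truncate.
[w^0] = 0;  [w^1] = 2;  [w^2] = -2;  [w^3] = 0;  [w^4] = 4/3;  [w^5] = 0;  [w^6] = -64/45.

-64*w^6/45 + 4*w^4/3 - 2*w^2 + 2*w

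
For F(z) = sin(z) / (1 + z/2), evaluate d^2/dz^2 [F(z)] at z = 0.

Multiply the two series term by term and collect like powers.
From the series, [z^2] F = -1/2; multiply by 2! = 2 to get -1.

-1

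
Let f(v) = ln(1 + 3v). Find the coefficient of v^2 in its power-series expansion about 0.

-9/2

f(0) = 0
f′(0) = 3
f′′(0) = -9
So c_2 = f′′(0)/2! = -9/2.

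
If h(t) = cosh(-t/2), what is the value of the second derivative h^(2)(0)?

Apply the Taylor formula c_k = f^(k)(a)/k!.
From the series, [t^2] h = 1/8; multiply by 2! = 2 to get 1/4.

1/4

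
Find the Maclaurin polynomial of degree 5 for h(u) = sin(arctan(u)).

Plug the Maclaurin series of the inner function into that of the outer and collect terms.
h(0) = 0
h′(0) = 1
h′′(0) = 0
h′′′(0) = -3
h^(4)(0) = 0
h^(5)(0) = 45

3*u^5/8 - u^3/2 + u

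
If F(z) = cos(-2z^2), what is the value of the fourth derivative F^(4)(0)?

The coefficient of z^4 in the expansion is -2, so F^(4)(0) = 4! * (-2) = -48.

-48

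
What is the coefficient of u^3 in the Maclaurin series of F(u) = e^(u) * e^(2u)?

9/2

Multiply the two series term by term and collect like powers.
[u^0] = 1;  [u^1] = 3;  [u^2] = 9/2;  [u^3] = 9/2.
So c_3 = F′′′(0)/3! = 9/2.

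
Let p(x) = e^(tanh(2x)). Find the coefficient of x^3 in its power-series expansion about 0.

Let u equal the inner series; expand the outer function in u and truncate.
So c_3 = p′′′(0)/3! = -4/3.

-4/3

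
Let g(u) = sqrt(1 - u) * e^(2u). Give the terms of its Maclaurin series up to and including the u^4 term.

Take the Cauchy product of the two expansions.
[u^0] = 1;  [u^1] = 3/2;  [u^2] = 7/8;  [u^3] = 1/48;  [u^4] = -53/128.

-53*u^4/128 + u^3/48 + 7*u^2/8 + 3*u/2 + 1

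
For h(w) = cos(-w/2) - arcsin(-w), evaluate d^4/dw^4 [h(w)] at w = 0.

Expand each term separately and add.
The coefficient of w^4 in the expansion is 1/384, so h^(4)(0) = 4! * (1/384) = 1/16.

1/16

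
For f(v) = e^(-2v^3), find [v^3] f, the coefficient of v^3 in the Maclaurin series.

Compute the successive derivatives at the expansion point and divide by k!.
[v^0] = 1;  [v^1] = 0;  [v^2] = 0;  [v^3] = -2.
So c_3 = f′′′(0)/3! = -2.

-2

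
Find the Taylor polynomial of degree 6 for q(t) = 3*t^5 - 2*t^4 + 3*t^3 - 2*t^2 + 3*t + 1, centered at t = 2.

Apply the Taylor formula c_k = f^(k)(a)/k!.
[(t - 2)^0] = 87;  [(t - 2)^1] = 207;  [(t - 2)^2] = 208;  [(t - 2)^3] = 107;  [(t - 2)^4] = 28;  [(t - 2)^5] = 3;  [(t - 2)^6] = 0.

3*(t - 2)^5 + 28*(t - 2)^4 + 107*(t - 2)^3 + 208*(t - 2)^2 + 207*(t - 2) + 87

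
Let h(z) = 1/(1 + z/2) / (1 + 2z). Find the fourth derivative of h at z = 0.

Multiply the two series term by term and collect like powers.
The coefficient of z^4 in the expansion is 341/16, so h^(4)(0) = 4! * (341/16) = 1023/2.

1023/2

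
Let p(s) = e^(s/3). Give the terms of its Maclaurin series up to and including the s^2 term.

s^2/18 + s/3 + 1

Differentiate repeatedly and evaluate at the center.
p(0) = 1
p′(0) = 1/3
p′′(0) = 1/9
Dividing each by k! gives the coefficients c_0, ..., c_2.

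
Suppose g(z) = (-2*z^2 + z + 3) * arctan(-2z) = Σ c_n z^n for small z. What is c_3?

12

Shift and add copies of the series according to the polynomial's terms.
So c_3 = g′′′(0)/3! = 12.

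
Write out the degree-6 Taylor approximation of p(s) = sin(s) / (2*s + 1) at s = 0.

-1841*s^6/60 + 1841*s^5/120 - 23*s^4/3 + 23*s^3/6 - 2*s^2 + s

Multiply the numerator's expansion by the denominator's geometric series.
p(0) = 0
p′(0) = 1
p′′(0) = -4
p′′′(0) = 23
p^(4)(0) = -184
p^(5)(0) = 1841
p^(6)(0) = -22092
Dividing each by k! gives the coefficients c_0, ..., c_6.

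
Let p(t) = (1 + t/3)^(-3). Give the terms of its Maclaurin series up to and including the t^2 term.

Compute the successive derivatives at the expansion point and divide by k!.
p(0) = 1
p′(0) = -1
p′′(0) = 4/3

2*t^2/3 - t + 1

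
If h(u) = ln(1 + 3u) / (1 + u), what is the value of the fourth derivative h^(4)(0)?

Expand each factor separately, then convolve coefficients.
From the series, [u^4] h = -147/4; multiply by 4! = 24 to get -882.

-882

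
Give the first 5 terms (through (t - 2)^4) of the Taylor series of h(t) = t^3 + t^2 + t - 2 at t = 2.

(t - 2)^3 + 7*(t - 2)^2 + 17*(t - 2) + 12

h(2) = 12
h′(2) = 17
h′′(2) = 14
h′′′(2) = 6
h^(4)(2) = 0
Dividing each by k! gives the coefficients c_0, ..., c_4.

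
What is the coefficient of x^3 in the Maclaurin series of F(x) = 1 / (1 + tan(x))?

Write 1/(1+u) = 1 - u + u^2 - u^3 + ... and substitute the series for u.
F(0) = 1
F′(0) = -1
F′′(0) = 2
F′′′(0) = -8
So c_3 = F′′′(0)/3! = -4/3.

-4/3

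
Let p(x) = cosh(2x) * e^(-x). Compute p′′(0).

Expand each factor separately, then convolve coefficients.
The coefficient of x^2 in the expansion is 5/2, so p′′(0) = 2! * (5/2) = 5.

5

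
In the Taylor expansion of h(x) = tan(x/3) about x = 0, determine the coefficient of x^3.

1/81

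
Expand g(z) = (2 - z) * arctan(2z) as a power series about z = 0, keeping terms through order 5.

Shift and add copies of the series according to the polynomial's terms.
[z^0] = 0;  [z^1] = 4;  [z^2] = -2;  [z^3] = -16/3;  [z^4] = 8/3;  [z^5] = 64/5.

64*z^5/5 + 8*z^4/3 - 16*z^3/3 - 2*z^2 + 4*z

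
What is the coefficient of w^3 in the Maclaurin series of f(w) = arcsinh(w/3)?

-1/162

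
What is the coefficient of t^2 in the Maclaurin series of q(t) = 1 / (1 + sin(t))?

Write 1/(1+u) = 1 - u + u^2 - u^3 + ... and substitute the series for u.

1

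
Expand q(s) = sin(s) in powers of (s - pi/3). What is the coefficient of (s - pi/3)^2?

Compute the successive derivatives at the expansion point and divide by k!.
[(s - pi/3)^0] = sqrt(3)/2;  [(s - pi/3)^1] = 1/2;  [(s - pi/3)^2] = -sqrt(3)/4.

-sqrt(3)/4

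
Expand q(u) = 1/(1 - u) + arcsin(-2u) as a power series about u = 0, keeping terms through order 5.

Expand each term separately and add.
[u^0] = 1;  [u^1] = -1;  [u^2] = 1;  [u^3] = -1/3;  [u^4] = 1;  [u^5] = -7/5.

-7*u^5/5 + u^4 - u^3/3 + u^2 - u + 1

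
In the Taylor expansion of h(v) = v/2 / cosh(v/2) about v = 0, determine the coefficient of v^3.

-1/16

Invert the denominator's series and multiply.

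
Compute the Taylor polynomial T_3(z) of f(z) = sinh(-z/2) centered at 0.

-z^3/48 - z/2

f(0) = 0
f′(0) = -1/2
f′′(0) = 0
f′′′(0) = -1/8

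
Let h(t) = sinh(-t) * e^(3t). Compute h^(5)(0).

Expand each factor separately, then convolve coefficients.
From the series, [t^5] h = -62/15; multiply by 5! = 120 to get -496.

-496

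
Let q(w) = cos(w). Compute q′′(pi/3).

The coefficient of (w - pi/3)^2 in the expansion is -1/4, so q′′(pi/3) = 2! * (-1/4) = -1/2.

-1/2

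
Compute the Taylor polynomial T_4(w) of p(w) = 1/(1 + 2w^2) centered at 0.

4*w^4 - 2*w^2 + 1

p(0) = 1
p′(0) = 0
p′′(0) = -4
p′′′(0) = 0
p^(4)(0) = 96
Dividing each by k! gives the coefficients c_0, ..., c_4.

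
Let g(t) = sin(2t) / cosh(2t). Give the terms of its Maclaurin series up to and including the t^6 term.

48*t^5/5 - 16*t^3/3 + 2*t

Write the quotient as an unknown series and match coefficients against numerator = denominator · series.
g(0) = 0
g′(0) = 2
g′′(0) = 0
g′′′(0) = -32
g^(4)(0) = 0
g^(5)(0) = 1152
g^(6)(0) = 0
Dividing each by k! gives the coefficients c_0, ..., c_6.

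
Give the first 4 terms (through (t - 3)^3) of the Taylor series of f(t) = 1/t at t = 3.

Compute the successive derivatives at the expansion point and divide by k!.
f(3) = 1/3
f′(3) = -1/9
f′′(3) = 2/27
f′′′(3) = -2/27
Dividing each by k! gives the coefficients c_0, ..., c_3.

-(t - 3)^3/81 + (t - 3)^2/27 - (t - 3)/9 + 1/3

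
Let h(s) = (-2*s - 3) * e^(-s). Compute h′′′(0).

Distribute the polynomial across the series and collect like powers.
The coefficient of s^3 in the expansion is -1/2, so h′′′(0) = 3! * (-1/2) = -3.

-3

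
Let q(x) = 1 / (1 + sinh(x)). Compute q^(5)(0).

Expand as Σ (-1)^k u^k with u equal to the inner function's series.
The coefficient of x^5 in the expansion is -181/120, so q^(5)(0) = 5! * (-181/120) = -181.

-181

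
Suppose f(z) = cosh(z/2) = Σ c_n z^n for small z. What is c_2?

Differentiate repeatedly and evaluate at the center.

1/8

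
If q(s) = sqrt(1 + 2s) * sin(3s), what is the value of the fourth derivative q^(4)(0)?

-72

Multiply the two series term by term and collect like powers.
The coefficient of s^4 in the expansion is -3, so q^(4)(0) = 4! * (-3) = -72.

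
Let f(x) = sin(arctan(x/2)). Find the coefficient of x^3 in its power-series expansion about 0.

-1/16

Plug the Maclaurin series of the inner function into that of the outer and collect terms.
f(0) = 0
f′(0) = 1/2
f′′(0) = 0
f′′′(0) = -3/8
Then c_k = f^(k)(0)/k! gives each Taylor coefficient.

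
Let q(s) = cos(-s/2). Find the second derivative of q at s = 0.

-1/4

Differentiate repeatedly and evaluate at the center.
The coefficient of s^2 in the expansion is -1/8, so q′′(0) = 2! * (-1/8) = -1/4.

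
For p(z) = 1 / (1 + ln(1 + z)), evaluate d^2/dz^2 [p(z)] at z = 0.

3

Write 1/(1+u) = 1 - u + u^2 - u^3 + ... and substitute the series for u.
The coefficient of z^2 in the expansion is 3/2, so p′′(0) = 2! * (3/2) = 3.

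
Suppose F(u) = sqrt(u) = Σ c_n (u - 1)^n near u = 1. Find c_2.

-1/8

[(u - 1)^0] = 1;  [(u - 1)^1] = 1/2;  [(u - 1)^2] = -1/8.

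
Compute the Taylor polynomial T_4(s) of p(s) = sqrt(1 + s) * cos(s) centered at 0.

Take the Cauchy product of the two expansions.
[s^0] = 1;  [s^1] = 1/2;  [s^2] = -5/8;  [s^3] = -3/16;  [s^4] = 25/384.

25*s^4/384 - 3*s^3/16 - 5*s^2/8 + s/2 + 1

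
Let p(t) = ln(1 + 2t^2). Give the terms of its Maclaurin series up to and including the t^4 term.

-2*t^4 + 2*t^2

Apply the Taylor formula c_k = f^(k)(a)/k!.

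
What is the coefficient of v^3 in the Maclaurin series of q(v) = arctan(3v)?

-9

Differentiate repeatedly and evaluate at the center.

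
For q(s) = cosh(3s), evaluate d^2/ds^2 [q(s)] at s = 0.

Apply the Taylor formula c_k = f^(k)(a)/k!.
From the series, [s^2] q = 9/2; multiply by 2! = 2 to get 9.

9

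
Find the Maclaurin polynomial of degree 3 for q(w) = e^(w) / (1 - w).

Use 1/(1 - r) = Σ r^k on the denominator, then take the Cauchy product.
q(0) = 1
q′(0) = 2
q′′(0) = 5
q′′′(0) = 16

8*w^3/3 + 5*w^2/2 + 2*w + 1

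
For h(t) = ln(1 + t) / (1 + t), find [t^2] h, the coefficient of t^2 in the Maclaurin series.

Write out both Maclaurin series and multiply, keeping only the needed powers.
[t^0] = 0;  [t^1] = 1;  [t^2] = -3/2.
So c_2 = h′′(0)/2! = -3/2.

-3/2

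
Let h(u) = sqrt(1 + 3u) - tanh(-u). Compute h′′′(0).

65/8

Combine the two series term by term.
The coefficient of u^3 in the expansion is 65/48, so h′′′(0) = 3! * (65/48) = 65/8.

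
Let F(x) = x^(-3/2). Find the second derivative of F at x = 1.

The coefficient of (x - 1)^2 in the expansion is 15/8, so F′′(1) = 2! * (15/8) = 15/4.

15/4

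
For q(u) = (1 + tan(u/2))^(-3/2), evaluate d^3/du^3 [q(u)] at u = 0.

Plug the Maclaurin series of the inner function into that of the outer and collect terms.
The coefficient of u^3 in the expansion is -43/128, so q′′′(0) = 3! * (-43/128) = -129/64.

-129/64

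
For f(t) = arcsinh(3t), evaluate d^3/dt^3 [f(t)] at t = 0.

-27

Compute the successive derivatives at the expansion point and divide by k!.
The coefficient of t^3 in the expansion is -9/2, so f′′′(0) = 3! * (-9/2) = -27.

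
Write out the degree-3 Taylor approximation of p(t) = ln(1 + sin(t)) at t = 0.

Let u equal the inner series; expand the outer function in u and truncate.

t^3/6 - t^2/2 + t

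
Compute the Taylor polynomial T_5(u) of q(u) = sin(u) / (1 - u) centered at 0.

Multiply the numerator's expansion by the denominator's geometric series.
q(0) = 0
q′(0) = 1
q′′(0) = 2
q′′′(0) = 5
q^(4)(0) = 20
q^(5)(0) = 101
The Taylor polynomial is Σ q^(k)(0)/k! · u^k.

101*u^5/120 + 5*u^4/6 + 5*u^3/6 + u^2 + u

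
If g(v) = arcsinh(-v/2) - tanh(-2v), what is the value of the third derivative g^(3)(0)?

-127/8

Expand each term separately and add.
From the series, [v^3] g = -127/48; multiply by 3! = 6 to get -127/8.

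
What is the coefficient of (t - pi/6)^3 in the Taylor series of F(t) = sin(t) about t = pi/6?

Differentiate repeatedly and evaluate at the center.
F(pi/6) = 1/2
F′(pi/6) = sqrt(3)/2
F′′(pi/6) = -1/2
F′′′(pi/6) = -sqrt(3)/2
So c_3 = F′′′(pi/6)/3! = -sqrt(3)/12.

-sqrt(3)/12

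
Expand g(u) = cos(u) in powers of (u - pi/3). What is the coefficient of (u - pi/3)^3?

c_3 = g′′′(pi/3)/3! = sqrt(3)/12.

sqrt(3)/12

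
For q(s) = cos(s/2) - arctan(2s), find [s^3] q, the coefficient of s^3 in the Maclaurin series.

Add the two expansions coefficient-wise.
[s^0] = 1;  [s^1] = -2;  [s^2] = -1/8;  [s^3] = 8/3.
So c_3 = q′′′(0)/3! = 8/3.

8/3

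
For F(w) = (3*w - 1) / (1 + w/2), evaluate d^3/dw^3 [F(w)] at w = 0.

21/4

Shift and add copies of the series according to the polynomial's terms.
The coefficient of w^3 in the expansion is 7/8, so F′′′(0) = 3! * (7/8) = 21/4.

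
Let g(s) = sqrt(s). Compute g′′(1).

-1/4

Compute the successive derivatives at the expansion point and divide by k!.
From the series, [(s - 1)^2] g = -1/8; multiply by 2! = 2 to get -1/4.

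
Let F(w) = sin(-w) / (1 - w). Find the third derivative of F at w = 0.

Multiply the two series term by term and collect like powers.
From the series, [w^3] F = -5/6; multiply by 3! = 6 to get -5.

-5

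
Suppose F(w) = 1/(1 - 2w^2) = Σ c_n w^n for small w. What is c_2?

2

F(0) = 1
F′(0) = 0
F′′(0) = 4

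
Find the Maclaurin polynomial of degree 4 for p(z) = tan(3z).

9*z^3 + 3*z

[z^0] = 0;  [z^1] = 3;  [z^2] = 0;  [z^3] = 9;  [z^4] = 0.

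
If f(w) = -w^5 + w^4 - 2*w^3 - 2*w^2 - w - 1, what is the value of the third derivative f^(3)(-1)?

-96

Compute the successive derivatives at the expansion point and divide by k!.
The coefficient of (w + 1)^3 in the expansion is -16, so f′′′(-1) = 3! * (-16) = -96.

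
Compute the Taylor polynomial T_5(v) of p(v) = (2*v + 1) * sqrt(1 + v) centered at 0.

-13*v^5/256 + 11*v^4/128 - 3*v^3/16 + 7*v^2/8 + 5*v/2 + 1

Shift and add copies of the series according to the polynomial's terms.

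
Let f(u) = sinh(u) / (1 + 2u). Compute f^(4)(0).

Multiply the two series term by term and collect like powers.
The coefficient of u^4 in the expansion is -25/3, so f^(4)(0) = 4! * (-25/3) = -200.

-200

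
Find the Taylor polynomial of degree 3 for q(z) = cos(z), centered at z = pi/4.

sqrt(2)*(z - pi/4)^3/12 - sqrt(2)*(z - pi/4)^2/4 - sqrt(2)*(z - pi/4)/2 + sqrt(2)/2

Compute the successive derivatives at the expansion point and divide by k!.
q(pi/4) = sqrt(2)/2
q′(pi/4) = -sqrt(2)/2
q′′(pi/4) = -sqrt(2)/2
q′′′(pi/4) = sqrt(2)/2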